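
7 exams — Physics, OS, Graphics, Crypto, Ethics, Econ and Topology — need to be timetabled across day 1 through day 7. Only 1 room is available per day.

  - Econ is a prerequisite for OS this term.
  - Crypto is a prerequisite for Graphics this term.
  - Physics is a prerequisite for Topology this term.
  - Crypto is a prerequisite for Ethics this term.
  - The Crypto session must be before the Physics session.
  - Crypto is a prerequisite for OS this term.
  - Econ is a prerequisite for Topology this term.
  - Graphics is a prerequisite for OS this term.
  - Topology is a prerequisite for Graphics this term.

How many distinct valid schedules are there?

Splitting on Physics: it can be day 2 (5), day 3 (9), day 4 (3). Listing each branch's schedules as (OS, Graphics, Crypto, Ethics, Econ, Topology) by day number:
Physics=day 2: (6,5,1,7,3,4) (7,5,1,6,3,4) (7,6,1,3,4,5) (7,6,1,4,3,5) (7,6,1,5,3,4) — 5.
Physics=day 3: (6,5,1,7,2,4) (6,5,2,7,1,4) (7,5,1,6,2,4) (7,5,2,6,1,4) (7,6,1,2,4,5) (7,6,1,4,2,5) (7,6,1,5,2,4) (7,6,2,4,1,5) (7,6,2,5,1,4) — 9.
Physics=day 4: (7,6,1,2,3,5) (7,6,1,3,2,5) (7,6,2,3,1,5) — 3.
Summing: 5 + 9 + 3 = 17.

17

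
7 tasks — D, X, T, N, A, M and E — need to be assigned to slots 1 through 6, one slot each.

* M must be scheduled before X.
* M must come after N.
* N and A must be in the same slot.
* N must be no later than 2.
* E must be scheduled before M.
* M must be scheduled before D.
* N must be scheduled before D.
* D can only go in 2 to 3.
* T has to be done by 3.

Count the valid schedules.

Splitting on X: it can be 3 (3), 4 (3), 5 (3), 6 (3). Listing each branch's schedules as (D, T, N, A, M, E):
X=3: (3,1,1,1,2,1) (3,2,1,1,2,1) (3,3,1,1,2,1) — 3.
X=4: (3,1,1,1,2,1) (3,2,1,1,2,1) (3,3,1,1,2,1) — 3.
X=5: (3,1,1,1,2,1) (3,2,1,1,2,1) (3,3,1,1,2,1) — 3.
X=6: (3,1,1,1,2,1) (3,2,1,1,2,1) (3,3,1,1,2,1) — 3.
Summing: 3 + 3 + 3 + 3 = 12.

12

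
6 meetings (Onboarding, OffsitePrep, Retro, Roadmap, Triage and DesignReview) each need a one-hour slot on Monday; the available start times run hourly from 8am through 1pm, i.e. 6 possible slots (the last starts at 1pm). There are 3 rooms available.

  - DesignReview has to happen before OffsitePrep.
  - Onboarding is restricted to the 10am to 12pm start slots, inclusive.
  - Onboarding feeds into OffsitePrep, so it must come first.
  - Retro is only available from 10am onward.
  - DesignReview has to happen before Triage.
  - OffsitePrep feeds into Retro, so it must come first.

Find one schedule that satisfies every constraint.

DesignReview=8am, Triage=9am, Roadmap=8am, Retro=12pm, OffsitePrep=11am, Onboarding=10am

Checking: DesignReview(8am) before OffsitePrep(11am); OffsitePrep(11am) before Retro(12pm); Onboarding(10am) before OffsitePrep(11am); DesignReview(8am) before Triage(9am); Retro=12pm in [10am,1pm]; Onboarding=10am in [10am,12pm]; max 2 per slot (cap 3).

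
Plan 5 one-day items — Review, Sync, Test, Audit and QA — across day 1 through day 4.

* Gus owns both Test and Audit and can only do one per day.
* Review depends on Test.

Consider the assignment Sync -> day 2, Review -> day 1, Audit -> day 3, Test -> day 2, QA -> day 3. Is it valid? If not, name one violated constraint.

No. Review depends on Test is not satisfied.

Review depends on Test — violated.
Gus owns both Test and Audit and can only do one per day — holds.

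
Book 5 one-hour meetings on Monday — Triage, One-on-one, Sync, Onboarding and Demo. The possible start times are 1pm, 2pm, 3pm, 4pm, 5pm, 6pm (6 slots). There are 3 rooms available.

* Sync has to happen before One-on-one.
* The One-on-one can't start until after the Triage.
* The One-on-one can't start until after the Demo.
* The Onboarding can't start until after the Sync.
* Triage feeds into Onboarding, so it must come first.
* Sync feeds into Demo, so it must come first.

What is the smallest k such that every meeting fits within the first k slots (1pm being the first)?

The precedence chain requires at least 3 distinct slots.
With at most 3 per slot and 5 meetings, at least 2 slots are needed.
3 works (last occupied slot: 3pm): for example Onboarding -> 2pm; Triage -> 1pm; Demo -> 2pm; Sync -> 1pm; One-on-one -> 3pm.

3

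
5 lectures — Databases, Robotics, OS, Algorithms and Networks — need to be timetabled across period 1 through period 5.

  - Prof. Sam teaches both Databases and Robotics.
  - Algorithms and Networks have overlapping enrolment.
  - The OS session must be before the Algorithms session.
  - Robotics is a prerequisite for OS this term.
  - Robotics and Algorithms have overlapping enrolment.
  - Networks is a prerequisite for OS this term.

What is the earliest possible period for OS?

period 2

Precedence pushes OS to at least period 2; downstream work caps OS at period 4.
OS at period 2 is achievable: Algorithms=period 3, Robotics=period 1, Networks=period 1, OS=period 2, Databases=period 2.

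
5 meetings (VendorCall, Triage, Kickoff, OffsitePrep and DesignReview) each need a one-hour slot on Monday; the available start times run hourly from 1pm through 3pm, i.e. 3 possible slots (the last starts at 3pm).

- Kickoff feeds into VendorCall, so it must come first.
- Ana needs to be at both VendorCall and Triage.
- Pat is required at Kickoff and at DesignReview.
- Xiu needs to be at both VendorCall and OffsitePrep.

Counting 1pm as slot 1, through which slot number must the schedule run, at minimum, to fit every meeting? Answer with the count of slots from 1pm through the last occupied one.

2

The precedence chain requires at least 2 distinct slots.
2 works (last occupied slot: 2pm): for example OffsitePrep=1pm, VendorCall=2pm, Triage=1pm, Kickoff=1pm, DesignReview=2pm.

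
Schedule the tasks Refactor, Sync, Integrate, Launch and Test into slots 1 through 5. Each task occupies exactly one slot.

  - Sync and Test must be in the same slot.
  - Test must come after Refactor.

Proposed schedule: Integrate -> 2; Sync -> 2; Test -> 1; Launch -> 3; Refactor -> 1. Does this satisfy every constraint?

No — it violates: Sync and Test must be in the same slot

Test must come after Refactor — violated.
Sync and Test must be in the same slot — violated.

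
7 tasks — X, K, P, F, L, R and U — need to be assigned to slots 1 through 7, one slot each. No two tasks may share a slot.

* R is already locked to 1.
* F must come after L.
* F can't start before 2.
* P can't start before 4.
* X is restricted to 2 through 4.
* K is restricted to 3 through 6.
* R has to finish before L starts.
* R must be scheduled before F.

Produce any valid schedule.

U -> 7; K -> 3; R -> 1; P -> 4; L -> 5; X -> 2; F -> 6

Checking: L(5) before F(6); R(1) before F(6); R(1) before L(5); F=6 in [2,7]; R=1 in [1,1]; P=4 in [4,7]; K=3 in [3,6]; X=2 in [2,4]; max 1 per slot (cap 1).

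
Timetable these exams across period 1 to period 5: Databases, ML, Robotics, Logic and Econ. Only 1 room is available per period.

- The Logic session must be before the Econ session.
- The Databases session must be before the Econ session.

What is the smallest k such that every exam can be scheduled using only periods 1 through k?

The precedence chain requires at least 2 distinct periods.
With at most 1 per period and 5 exams, at least 5 periods are needed.
5 works (last occupied period: period 5): for example Databases -> period 1, Logic -> period 2, Econ -> period 3, Robotics -> period 5, ML -> period 4.

5 periods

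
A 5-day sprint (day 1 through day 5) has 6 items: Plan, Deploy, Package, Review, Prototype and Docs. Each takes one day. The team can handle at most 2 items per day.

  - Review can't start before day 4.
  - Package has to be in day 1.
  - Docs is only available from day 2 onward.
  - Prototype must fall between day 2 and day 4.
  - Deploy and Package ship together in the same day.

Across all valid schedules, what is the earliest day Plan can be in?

day 2

Plan at day 2 is achievable: Package in day 1; Review in day 4; Plan in day 2; Deploy in day 1; Prototype in day 2; Docs in day 3.
Nothing earlier works — the capacity limit rule out every day before day 2.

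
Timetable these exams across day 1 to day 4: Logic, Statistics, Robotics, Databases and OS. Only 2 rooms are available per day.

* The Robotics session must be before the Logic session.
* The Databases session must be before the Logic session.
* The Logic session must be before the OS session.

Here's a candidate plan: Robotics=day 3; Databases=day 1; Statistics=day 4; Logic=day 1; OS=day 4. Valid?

The Robotics session must be before the Logic session — violated.
Only 2 rooms are available per day — holds.
The Logic session must be before the OS session — holds.
The Databases session must be before the Logic session — violated.

Invalid. The Robotics session must be before the Logic session.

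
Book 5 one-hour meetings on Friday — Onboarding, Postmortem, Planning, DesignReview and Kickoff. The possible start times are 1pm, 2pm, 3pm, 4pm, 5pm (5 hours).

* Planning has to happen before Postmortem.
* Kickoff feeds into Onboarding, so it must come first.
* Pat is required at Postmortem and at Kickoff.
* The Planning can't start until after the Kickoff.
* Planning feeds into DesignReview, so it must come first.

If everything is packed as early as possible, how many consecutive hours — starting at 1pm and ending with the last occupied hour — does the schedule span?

3 hours

The precedence chain requires at least 3 distinct hours.
3 works (last occupied hour: 3pm): for example DesignReview=3pm, Onboarding=2pm, Planning=2pm, Kickoff=1pm, Postmortem=3pm.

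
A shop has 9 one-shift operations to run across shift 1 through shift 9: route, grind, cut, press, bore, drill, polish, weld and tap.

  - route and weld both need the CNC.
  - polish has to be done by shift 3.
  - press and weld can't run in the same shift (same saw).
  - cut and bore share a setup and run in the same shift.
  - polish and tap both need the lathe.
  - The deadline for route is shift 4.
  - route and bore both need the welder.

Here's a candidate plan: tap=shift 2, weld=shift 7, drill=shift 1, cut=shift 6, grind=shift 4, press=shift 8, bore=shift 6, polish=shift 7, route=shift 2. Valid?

polish and tap both need the lathe — holds.
route and weld both need the CNC — holds.
route and bore both need the welder — holds.
press and weld can't run in the same shift (same saw) — holds.
polish has to be done by shift 3 — violated.
The deadline for route is shift 4 — holds.
cut and bore share a setup and run in the same shift — holds.

Invalid. polish has to be done by shift 3.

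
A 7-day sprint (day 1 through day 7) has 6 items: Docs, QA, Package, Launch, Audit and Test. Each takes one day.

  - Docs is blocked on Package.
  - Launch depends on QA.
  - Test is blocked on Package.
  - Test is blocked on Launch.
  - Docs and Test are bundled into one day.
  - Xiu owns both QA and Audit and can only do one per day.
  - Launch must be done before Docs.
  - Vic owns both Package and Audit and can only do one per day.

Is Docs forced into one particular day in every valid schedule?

Docs can be day 3 (e.g. QA in day 1, Launch in day 2, Docs in day 3, Audit in day 2, Test in day 3, Package in day 1) or day 4 (e.g. QA -> day 1; Docs -> day 4; Test -> day 4; Package -> day 1; Launch -> day 2; Audit -> day 2).

No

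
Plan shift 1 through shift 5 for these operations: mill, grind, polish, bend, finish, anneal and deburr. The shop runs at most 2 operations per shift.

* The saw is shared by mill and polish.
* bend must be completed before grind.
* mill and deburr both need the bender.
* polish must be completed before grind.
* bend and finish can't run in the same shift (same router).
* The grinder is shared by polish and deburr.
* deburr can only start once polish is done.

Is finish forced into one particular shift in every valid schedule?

finish can be shift 1 (e.g. deburr=shift 2, polish=shift 1, finish=shift 1, bend=shift 2, mill=shift 3, anneal=shift 4, grind=shift 3) or shift 2 (e.g. grind in shift 2, bend in shift 1, deburr in shift 3, finish in shift 2, mill in shift 4, polish in shift 1, anneal in shift 3).

No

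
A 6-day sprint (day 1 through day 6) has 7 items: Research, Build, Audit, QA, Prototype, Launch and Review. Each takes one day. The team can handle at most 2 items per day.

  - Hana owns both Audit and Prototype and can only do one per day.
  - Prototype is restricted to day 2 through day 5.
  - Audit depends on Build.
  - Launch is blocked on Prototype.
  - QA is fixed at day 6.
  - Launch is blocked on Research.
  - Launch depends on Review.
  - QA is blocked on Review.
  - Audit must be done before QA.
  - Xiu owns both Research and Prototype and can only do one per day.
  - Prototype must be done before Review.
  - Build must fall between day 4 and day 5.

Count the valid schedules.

Splitting on Research: it can be day 1 (10), day 2 (4), day 3 (7), day 4 (4), day 5 (3). Listing each branch's schedules as (Build, Audit, QA, Prototype, Launch, Review) by day number:
Research=day 1: (4,5,6,2,4,3) (4,5,6,2,5,3) (4,5,6,2,5,4) (4,5,6,2,6,3) (4,5,6,2,6,4) (4,5,6,2,6,5) (4,5,6,3,5,4) (4,5,6,3,6,4) (4,5,6,3,6,5) (4,5,6,4,6,5) — 10.
Research=day 2: (4,5,6,3,5,4) (4,5,6,3,6,4) (4,5,6,3,6,5) (4,5,6,4,6,5) — 4.
Research=day 3: (4,5,6,2,4,3) (4,5,6,2,5,3) (4,5,6,2,5,4) (4,5,6,2,6,3) (4,5,6,2,6,4) (4,5,6,2,6,5) (4,5,6,4,6,5) — 7.
Research=day 4: (4,5,6,2,5,3) (4,5,6,2,6,3) (4,5,6,2,6,5) (4,5,6,3,6,5) — 4.
Research=day 5: (4,5,6,2,6,3) (4,5,6,2,6,4) (4,5,6,3,6,4) — 3.
Summing: 10 + 4 + 7 + 4 + 3 = 28.

28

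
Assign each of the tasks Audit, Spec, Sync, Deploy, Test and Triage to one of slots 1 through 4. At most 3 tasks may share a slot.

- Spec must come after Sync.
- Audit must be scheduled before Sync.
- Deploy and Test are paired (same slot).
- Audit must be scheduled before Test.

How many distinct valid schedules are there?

Splitting on Audit: it can be 1 (30), 2 (6). Listing each branch's schedules as (Spec, Sync, Deploy, Test, Triage):
Audit=1: (3,2,2,2,1) (3,2,2,2,3) (3,2,2,2,4) (3,2,3,3,1) (3,2,3,3,2) (3,2,3,3,4) (3,2,4,4,1) (3,2,4,4,2) (3,2,4,4,3) (3,2,4,4,4) (4,2,2,2,1) (4,2,2,2,3) (4,2,2,2,4) (4,2,3,3,1) (4,2,3,3,2) (4,2,3,3,3) (4,2,3,3,4) (4,2,4,4,1) (4,2,4,4,2) (4,2,4,4,3) (4,3,2,2,1) (4,3,2,2,2) (4,3,2,2,3) (4,3,2,2,4) (4,3,3,3,1) (4,3,3,3,2) (4,3,3,3,4) (4,3,4,4,1) (4,3,4,4,2) (4,3,4,4,3) — 30.
Audit=2: (4,3,3,3,1) (4,3,3,3,2) (4,3,3,3,4) (4,3,4,4,1) (4,3,4,4,2) (4,3,4,4,3) — 6.
Summing: 30 + 6 = 36.

36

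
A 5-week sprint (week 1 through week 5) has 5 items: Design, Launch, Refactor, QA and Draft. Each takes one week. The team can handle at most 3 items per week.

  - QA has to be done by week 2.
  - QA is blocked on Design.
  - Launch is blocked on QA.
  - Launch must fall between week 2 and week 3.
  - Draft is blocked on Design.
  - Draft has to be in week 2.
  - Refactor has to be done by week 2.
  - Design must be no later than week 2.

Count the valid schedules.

Enumerating: Draft -> week 2, QA -> week 2, Launch -> week 3, Design -> week 1, Refactor -> week 1 | QA=week 2, Draft=week 2, Refactor=week 2, Design=week 1, Launch=week 3.

2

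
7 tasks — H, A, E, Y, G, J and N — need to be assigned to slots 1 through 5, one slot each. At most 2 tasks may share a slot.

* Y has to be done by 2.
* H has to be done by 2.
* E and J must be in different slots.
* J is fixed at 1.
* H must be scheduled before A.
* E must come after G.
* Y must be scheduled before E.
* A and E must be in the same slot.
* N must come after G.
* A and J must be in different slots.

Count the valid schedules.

24

Splitting on H: it can be 1 (8), 2 (16). Listing each branch's schedules as (A, E, Y, G, J, N):
H=1: (3,3,2,2,1,4) (3,3,2,2,1,5) (4,4,2,2,1,3) (4,4,2,2,1,5) (4,4,2,3,1,5) (5,5,2,2,1,3) (5,5,2,2,1,4) (5,5,2,3,1,4) — 8.
H=2: (3,3,1,2,1,4) (3,3,1,2,1,5) (3,3,2,1,1,4) (3,3,2,1,1,5) (4,4,1,2,1,3) (4,4,1,2,1,5) (4,4,1,3,1,5) (4,4,2,1,1,3) (4,4,2,1,1,5) (4,4,2,3,1,5) (5,5,1,2,1,3) (5,5,1,2,1,4) (5,5,1,3,1,4) (5,5,2,1,1,3) (5,5,2,1,1,4) (5,5,2,3,1,4) — 16.
Summing: 8 + 16 = 24.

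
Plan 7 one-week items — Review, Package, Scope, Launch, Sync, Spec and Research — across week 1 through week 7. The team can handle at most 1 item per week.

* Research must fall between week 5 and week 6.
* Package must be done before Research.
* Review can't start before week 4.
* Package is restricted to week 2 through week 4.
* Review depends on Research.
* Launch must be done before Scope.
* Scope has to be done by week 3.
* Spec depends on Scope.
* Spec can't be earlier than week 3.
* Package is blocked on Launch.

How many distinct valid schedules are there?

Splitting on Review: it can be week 6 (8), week 7 (16). Listing each branch's schedules as (Package, Scope, Launch, Sync, Spec, Research) by week number:
Review=week 6: (2,3,1,4,7,5) (2,3,1,7,4,5) (3,2,1,4,7,5) (3,2,1,7,4,5) (4,2,1,3,7,5) (4,2,1,7,3,5) (4,3,1,2,7,5) (4,3,2,1,7,5) — 8.
Review=week 7: (2,3,1,4,5,6) (2,3,1,4,6,5) (2,3,1,5,4,6) (2,3,1,6,4,5) (3,2,1,4,5,6) (3,2,1,4,6,5) (3,2,1,5,4,6) (3,2,1,6,4,5) (4,2,1,3,5,6) (4,2,1,3,6,5) (4,2,1,5,3,6) (4,2,1,6,3,5) (4,3,1,2,5,6) (4,3,1,2,6,5) (4,3,2,1,5,6) (4,3,2,1,6,5) — 16.
Summing: 8 + 16 = 24.

24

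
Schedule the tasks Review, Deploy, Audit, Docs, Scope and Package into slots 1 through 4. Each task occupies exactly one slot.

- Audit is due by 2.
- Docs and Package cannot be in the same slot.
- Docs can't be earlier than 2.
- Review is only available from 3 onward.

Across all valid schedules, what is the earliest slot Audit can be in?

1

Audit's own window allows nothing later than 2.
Audit at 1 is achievable: Audit -> 1, Docs -> 2, Package -> 1, Scope -> 1, Deploy -> 1, Review -> 3.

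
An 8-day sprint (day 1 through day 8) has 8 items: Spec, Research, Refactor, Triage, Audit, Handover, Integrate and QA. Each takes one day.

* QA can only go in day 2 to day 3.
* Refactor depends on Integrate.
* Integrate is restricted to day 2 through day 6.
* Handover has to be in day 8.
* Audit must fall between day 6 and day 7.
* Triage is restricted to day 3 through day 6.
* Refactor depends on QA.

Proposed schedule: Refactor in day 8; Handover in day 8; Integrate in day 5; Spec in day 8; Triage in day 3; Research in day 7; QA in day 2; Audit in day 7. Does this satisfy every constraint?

Audit must fall between day 6 and day 7 — holds.
Refactor depends on Integrate — holds.
Refactor depends on QA — holds.
Triage is restricted to day 3 through day 6 — holds.
Handover has to be in day 8 — holds.
QA can only go in day 2 to day 3 — holds.
Integrate is restricted to day 2 through day 6 — holds.

Valid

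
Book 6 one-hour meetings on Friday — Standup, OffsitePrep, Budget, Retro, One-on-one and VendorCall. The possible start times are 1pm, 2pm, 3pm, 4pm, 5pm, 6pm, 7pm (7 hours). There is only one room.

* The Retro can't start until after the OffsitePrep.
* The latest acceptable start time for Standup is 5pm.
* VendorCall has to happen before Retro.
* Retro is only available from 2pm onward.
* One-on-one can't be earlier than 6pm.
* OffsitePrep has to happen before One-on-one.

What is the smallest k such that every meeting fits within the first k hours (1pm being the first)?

6 hours

The precedence chain requires at least 2 distinct hours.
With at most 1 per hour and 6 meetings, at least 6 hours are needed.
One-on-one can't be placed before 6pm — that is hour 6 counting from 1pm — so the schedule must run through at least 6 hours.
6 works (last occupied hour: 6pm): for example OffsitePrep in 1pm; VendorCall in 2pm; Retro in 3pm; Budget in 5pm; One-on-one in 6pm; Standup in 4pm.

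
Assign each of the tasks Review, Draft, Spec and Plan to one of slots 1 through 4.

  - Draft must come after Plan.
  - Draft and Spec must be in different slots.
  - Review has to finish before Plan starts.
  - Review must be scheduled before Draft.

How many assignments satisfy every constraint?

Splitting on Review: it can be 1 (9), 2 (3). Listing each branch's schedules as (Draft, Spec, Plan):
Review=1: (3,1,2) (3,2,2) (3,4,2) (4,1,2) (4,1,3) (4,2,2) (4,2,3) (4,3,2) (4,3,3) — 9.
Review=2: (4,1,3) (4,2,3) (4,3,3) — 3.
Summing: 9 + 3 = 12.

12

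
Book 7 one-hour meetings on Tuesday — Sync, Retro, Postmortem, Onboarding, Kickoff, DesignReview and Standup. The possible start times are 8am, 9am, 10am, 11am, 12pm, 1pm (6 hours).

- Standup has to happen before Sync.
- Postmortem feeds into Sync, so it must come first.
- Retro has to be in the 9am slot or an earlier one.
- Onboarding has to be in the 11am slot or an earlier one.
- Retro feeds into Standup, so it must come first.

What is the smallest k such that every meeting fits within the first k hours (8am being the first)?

3

The precedence chain requires at least 3 distinct hours.
3 works (last occupied hour: 10am): for example Sync in 10am; Standup in 9am; Kickoff in 8am; Retro in 8am; DesignReview in 8am; Postmortem in 8am; Onboarding in 8am.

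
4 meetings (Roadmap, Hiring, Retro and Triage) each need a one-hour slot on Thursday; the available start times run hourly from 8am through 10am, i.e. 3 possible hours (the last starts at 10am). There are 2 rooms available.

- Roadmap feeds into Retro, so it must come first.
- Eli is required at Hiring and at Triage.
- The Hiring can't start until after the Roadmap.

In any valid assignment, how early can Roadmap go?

Downstream work caps Roadmap at 9am.
Roadmap at 8am is achievable: Roadmap -> 8am; Triage -> 8am; Hiring -> 9am; Retro -> 9am.

8am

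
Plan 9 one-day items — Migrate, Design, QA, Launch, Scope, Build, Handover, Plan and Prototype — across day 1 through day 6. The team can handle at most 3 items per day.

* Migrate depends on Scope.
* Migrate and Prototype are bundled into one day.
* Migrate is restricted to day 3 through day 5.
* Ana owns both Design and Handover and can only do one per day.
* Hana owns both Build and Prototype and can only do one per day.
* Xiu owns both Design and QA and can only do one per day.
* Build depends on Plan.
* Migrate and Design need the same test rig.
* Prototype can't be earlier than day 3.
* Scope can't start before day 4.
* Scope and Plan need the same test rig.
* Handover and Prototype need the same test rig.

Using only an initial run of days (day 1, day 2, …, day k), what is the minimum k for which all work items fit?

The precedence chain requires at least 2 distinct days.
With at most 3 per day and 9 work items, at least 3 days are needed.
Propagating the time windows through the other constraints, Migrate can't land before day 5, so the schedule must run through at least day 5.
5 works (last occupied day: day 5): for example QA=day 2, Handover=day 2, Scope=day 4, Prototype=day 5, Migrate=day 5, Plan=day 1, Design=day 1, Launch=day 1, Build=day 2.

5 days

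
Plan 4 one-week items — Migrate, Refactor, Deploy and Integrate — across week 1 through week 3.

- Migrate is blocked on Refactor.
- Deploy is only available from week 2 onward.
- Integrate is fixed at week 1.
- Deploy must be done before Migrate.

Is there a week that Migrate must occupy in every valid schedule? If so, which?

week 3

Precedence pushes Migrate to at least week 3.
So Migrate is pinned to week 3.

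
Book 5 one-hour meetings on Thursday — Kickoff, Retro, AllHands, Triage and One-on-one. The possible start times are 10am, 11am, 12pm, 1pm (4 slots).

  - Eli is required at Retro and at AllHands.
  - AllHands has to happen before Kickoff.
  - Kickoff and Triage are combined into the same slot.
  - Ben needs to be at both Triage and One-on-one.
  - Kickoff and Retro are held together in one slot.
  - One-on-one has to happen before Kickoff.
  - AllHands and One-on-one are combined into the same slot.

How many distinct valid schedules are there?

6

Splitting on Kickoff: it can be 11am (1), 12pm (2), 1pm (3). Listing each branch's schedules as (Retro, AllHands, Triage, One-on-one):
Kickoff=11am: (11am,10am,11am,10am) — 1.
Kickoff=12pm: (12pm,10am,12pm,10am) (12pm,11am,12pm,11am) — 2.
Kickoff=1pm: (1pm,10am,1pm,10am) (1pm,11am,1pm,11am) (1pm,12pm,1pm,12pm) — 3.
Summing: 1 + 2 + 3 = 6.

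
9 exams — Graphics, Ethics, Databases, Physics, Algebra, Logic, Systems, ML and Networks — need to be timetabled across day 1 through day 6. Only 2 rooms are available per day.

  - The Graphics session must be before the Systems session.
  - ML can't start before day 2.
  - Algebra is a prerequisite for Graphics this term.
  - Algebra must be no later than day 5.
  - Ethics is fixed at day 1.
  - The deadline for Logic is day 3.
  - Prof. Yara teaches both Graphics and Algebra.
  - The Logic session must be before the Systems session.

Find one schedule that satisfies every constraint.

ML in day 2; Networks in day 5; Graphics in day 3; Physics in day 4; Algebra in day 2; Logic in day 1; Systems in day 4; Ethics in day 1; Databases in day 3

Checking: Graphics(day 3) before Systems(day 4); Logic(day 1) before Systems(day 4); Algebra(day 2) before Graphics(day 3); Graphics(day 3) != Algebra(day 2); Algebra=day 2 in [day 1,day 5]; Logic=day 1 in [day 1,day 3]; Ethics=day 1 in [day 1,day 1]; ML=day 2 in [day 2,day 6]; max 2 per day (cap 2).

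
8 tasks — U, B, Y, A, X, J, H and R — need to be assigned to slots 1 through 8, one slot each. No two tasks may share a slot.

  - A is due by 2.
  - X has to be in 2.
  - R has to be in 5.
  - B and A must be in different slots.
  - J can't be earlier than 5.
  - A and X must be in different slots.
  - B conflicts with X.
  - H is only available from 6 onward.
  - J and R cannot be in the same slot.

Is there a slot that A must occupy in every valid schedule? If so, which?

1

A's window is 1–2.
X is fixed at 2, and A can't share a slot with X.
So A must be 1.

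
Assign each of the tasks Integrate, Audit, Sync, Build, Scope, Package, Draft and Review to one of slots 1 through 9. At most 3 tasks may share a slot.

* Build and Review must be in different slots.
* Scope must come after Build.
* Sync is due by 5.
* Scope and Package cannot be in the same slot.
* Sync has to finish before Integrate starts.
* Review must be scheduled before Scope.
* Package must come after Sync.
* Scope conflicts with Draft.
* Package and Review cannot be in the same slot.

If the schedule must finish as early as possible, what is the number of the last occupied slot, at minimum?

The precedence chain requires at least 2 distinct slots.
With at most 3 per slot and 8 tasks, at least 3 slots are needed.
3 works (last occupied slot: 3): for example Sync in 1, Draft in 1, Package in 2, Review in 1, Scope in 3, Build in 2, Integrate in 2, Audit in 3.

3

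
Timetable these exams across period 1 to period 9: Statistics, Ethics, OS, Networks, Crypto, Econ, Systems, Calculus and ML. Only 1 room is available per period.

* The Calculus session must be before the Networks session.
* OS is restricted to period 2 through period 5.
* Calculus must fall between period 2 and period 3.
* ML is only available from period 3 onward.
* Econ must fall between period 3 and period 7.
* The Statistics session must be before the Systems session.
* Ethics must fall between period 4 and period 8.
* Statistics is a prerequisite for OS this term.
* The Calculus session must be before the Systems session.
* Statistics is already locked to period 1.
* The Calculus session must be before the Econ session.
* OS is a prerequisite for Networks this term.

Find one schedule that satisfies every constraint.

Networks in period 7; Econ in period 4; ML in period 6; Calculus in period 2; Statistics in period 1; OS in period 3; Ethics in period 5; Crypto in period 9; Systems in period 8

Checking: Statistics(period 1) before Systems(period 8); Calculus(period 2) before Networks(period 7); OS(period 3) before Networks(period 7); Calculus(period 2) before Systems(period 8); Statistics(period 1) before OS(period 3); Calculus(period 2) before Econ(period 4); ML=period 6 in [period 3,period 9]; Econ=period 4 in [period 3,period 7]; OS=period 3 in [period 2,period 5]; Ethics=period 5 in [period 4,period 8]; Calculus=period 2 in [period 2,period 3]; Statistics=period 1 in [period 1,period 1]; max 1 per period (cap 1).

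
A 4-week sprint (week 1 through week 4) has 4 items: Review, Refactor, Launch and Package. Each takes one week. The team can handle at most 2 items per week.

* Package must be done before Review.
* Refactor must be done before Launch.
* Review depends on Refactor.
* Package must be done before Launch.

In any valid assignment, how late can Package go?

week 3

Downstream work caps Package at week 3.
Package at week 3 is achievable: Launch in week 4; Package in week 3; Review in week 4; Refactor in week 1.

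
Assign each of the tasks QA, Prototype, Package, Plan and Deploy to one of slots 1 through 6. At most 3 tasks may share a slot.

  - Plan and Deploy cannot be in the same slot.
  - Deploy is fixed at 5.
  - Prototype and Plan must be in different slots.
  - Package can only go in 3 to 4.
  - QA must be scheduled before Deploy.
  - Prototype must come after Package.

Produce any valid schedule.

Deploy=5, Prototype=4, Plan=1, QA=1, Package=3

Checking: Package(3) before Prototype(4); QA(1) before Deploy(5); Plan(1) != Deploy(5); Prototype(4) != Plan(1); Deploy=5 in [5,5]; Package=3 in [3,4]; max 2 per slot (cap 3).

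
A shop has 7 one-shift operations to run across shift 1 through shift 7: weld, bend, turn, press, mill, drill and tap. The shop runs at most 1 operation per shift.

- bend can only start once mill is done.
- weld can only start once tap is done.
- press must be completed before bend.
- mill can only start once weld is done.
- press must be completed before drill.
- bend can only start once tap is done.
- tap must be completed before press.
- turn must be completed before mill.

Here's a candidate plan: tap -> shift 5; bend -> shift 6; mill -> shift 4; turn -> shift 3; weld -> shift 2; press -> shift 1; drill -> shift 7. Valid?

No — it violates: tap must be completed before press

weld can only start once tap is done — violated.
turn must be completed before mill — holds.
press must be completed before bend — holds.
tap must be completed before press — violated.
bend can only start once tap is done — holds.
press must be completed before drill — holds.
bend can only start once mill is done — holds.
The shop runs at most 1 operation per shift — holds.
mill can only start once weld is done — holds.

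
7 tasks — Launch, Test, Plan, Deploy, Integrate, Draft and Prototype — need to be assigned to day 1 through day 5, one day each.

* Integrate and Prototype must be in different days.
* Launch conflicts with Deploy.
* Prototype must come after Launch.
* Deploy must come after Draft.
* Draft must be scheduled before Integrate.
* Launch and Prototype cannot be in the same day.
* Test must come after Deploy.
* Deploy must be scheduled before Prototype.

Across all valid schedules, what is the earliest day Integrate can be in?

Precedence pushes Integrate to at least day 2.
Integrate at day 2 is achievable: Prototype -> day 3, Draft -> day 1, Launch -> day 1, Deploy -> day 2, Plan -> day 1, Integrate -> day 2, Test -> day 3.

day 2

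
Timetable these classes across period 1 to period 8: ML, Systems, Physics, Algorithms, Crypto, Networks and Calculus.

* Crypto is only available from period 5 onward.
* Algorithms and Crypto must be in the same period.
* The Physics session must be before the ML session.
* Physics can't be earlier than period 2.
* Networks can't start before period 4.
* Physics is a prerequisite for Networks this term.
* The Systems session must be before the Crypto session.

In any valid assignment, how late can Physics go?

period 7

Physics is available from period 2; downstream work caps Physics at period 7.
Physics at period 7 is achievable: Algorithms in period 5; Calculus in period 1; ML in period 8; Systems in period 1; Physics in period 7; Networks in period 8; Crypto in period 5.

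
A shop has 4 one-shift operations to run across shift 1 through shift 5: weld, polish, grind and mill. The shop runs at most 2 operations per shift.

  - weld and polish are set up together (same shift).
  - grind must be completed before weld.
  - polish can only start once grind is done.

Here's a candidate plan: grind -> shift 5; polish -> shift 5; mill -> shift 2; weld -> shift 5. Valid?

No — it violates: The shop runs at most 2 operations per shift

weld and polish are set up together (same shift) — holds.
polish can only start once grind is done — violated.
The shop runs at most 2 operations per shift — violated.
grind must be completed before weld — violated.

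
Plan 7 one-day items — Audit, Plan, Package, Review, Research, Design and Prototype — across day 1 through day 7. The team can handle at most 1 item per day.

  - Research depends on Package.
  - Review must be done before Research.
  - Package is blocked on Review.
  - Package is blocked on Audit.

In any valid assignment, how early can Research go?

day 4

Precedence pushes Research to at least day 3.
Research at day 4 is achievable: Review in day 1, Plan in day 5, Research in day 4, Prototype in day 7, Package in day 3, Design in day 6, Audit in day 2.
Nothing earlier works — the capacity limit rule out every day before day 4.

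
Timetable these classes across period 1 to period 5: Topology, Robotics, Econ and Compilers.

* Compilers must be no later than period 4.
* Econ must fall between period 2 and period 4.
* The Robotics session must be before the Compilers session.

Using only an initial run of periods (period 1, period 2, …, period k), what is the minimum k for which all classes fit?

2 periods

The precedence chain requires at least 2 distinct periods.
2 works (last occupied period: period 2): for example Compilers=period 2, Robotics=period 1, Topology=period 1, Econ=period 2.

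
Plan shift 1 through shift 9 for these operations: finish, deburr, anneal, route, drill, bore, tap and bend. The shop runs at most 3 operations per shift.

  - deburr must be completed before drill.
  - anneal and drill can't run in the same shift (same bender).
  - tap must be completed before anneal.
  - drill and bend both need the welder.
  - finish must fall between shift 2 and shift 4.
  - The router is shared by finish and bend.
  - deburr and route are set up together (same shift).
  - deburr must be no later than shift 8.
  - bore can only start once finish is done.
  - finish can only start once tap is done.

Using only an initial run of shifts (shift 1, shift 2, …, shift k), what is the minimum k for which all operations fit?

3

The precedence chain requires at least 3 distinct shifts.
With at most 3 per shift and 8 operations, at least 3 shifts are needed.
3 works (last occupied shift: shift 3): for example finish=shift 2, anneal=shift 3, route=shift 1, deburr=shift 1, bore=shift 3, drill=shift 2, bend=shift 3, tap=shift 1.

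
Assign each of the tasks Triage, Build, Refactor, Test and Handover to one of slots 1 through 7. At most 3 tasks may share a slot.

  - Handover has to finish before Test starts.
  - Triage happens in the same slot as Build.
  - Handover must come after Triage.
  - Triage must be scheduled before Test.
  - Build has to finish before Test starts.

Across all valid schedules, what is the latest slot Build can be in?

5

Build must be in the same slot as Triage, which can't be after 5, so Build is at most 5.
Build at 5 is achievable: Build -> 5; Test -> 7; Triage -> 5; Refactor -> 1; Handover -> 6.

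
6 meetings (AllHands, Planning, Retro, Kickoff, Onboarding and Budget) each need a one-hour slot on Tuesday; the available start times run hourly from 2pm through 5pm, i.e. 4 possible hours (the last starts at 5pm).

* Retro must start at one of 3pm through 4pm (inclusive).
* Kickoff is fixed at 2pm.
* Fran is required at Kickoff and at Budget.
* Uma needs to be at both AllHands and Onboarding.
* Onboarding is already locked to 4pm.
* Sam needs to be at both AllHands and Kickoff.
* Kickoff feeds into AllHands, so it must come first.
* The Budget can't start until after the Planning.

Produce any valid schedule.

Budget=3pm, Onboarding=4pm, AllHands=3pm, Kickoff=2pm, Retro=3pm, Planning=2pm

Checking: Planning(2pm) before Budget(3pm); Kickoff(2pm) before AllHands(3pm); Kickoff(2pm) != Budget(3pm); AllHands(3pm) != Kickoff(2pm); AllHands(3pm) != Onboarding(4pm); Onboarding=4pm in [4pm,4pm]; Retro=3pm in [3pm,4pm]; Kickoff=2pm in [2pm,2pm].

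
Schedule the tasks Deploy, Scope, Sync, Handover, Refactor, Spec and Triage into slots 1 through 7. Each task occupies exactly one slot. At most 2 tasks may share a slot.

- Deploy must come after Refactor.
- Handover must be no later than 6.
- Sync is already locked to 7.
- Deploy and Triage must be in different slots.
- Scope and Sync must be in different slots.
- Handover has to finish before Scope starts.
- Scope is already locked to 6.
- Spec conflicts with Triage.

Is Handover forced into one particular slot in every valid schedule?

No

Handover can be 1 (e.g. Handover=1; Deploy=2; Spec=2; Scope=6; Refactor=1; Triage=3; Sync=7) or 2 (e.g. Spec=1; Triage=3; Scope=6; Handover=2; Refactor=1; Deploy=2; Sync=7).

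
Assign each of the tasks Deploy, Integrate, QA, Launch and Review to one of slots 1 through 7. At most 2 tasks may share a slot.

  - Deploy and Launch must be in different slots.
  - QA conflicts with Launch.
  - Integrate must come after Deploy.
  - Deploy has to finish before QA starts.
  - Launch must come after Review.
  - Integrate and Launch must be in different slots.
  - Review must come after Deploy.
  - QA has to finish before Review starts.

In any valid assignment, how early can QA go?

Precedence pushes QA to at least 2; downstream work caps QA at 5.
QA at 2 is achievable: Review=3; Deploy=1; Launch=4; QA=2; Integrate=2.

2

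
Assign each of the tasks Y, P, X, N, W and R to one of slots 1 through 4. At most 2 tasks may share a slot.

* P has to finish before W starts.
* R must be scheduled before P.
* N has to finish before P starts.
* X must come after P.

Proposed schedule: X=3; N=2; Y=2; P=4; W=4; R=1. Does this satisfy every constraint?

Invalid. X must come after P.

At most 2 tasks may share a slot — holds.
R must be scheduled before P — holds.
P has to finish before W starts — violated.
X must come after P — violated.
N has to finish before P starts — holds.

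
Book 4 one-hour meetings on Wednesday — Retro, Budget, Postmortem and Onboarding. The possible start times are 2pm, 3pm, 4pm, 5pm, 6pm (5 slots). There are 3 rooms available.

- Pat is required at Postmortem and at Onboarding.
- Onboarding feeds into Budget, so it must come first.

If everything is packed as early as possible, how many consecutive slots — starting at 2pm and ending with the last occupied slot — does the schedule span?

The precedence chain requires at least 2 distinct slots.
With at most 3 per slot and 4 meetings, at least 2 slots are needed.
2 works (last occupied slot: 3pm): for example Budget in 3pm, Retro in 2pm, Onboarding in 2pm, Postmortem in 3pm.

2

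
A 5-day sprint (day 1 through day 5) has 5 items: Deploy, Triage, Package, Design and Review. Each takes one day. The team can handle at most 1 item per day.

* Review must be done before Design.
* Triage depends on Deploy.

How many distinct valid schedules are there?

30

Splitting on Deploy: it can be day 1 (12), day 2 (9), day 3 (6), day 4 (3). Listing each branch's schedules as (Triage, Package, Design, Review) by day number:
Deploy=day 1: (2,3,5,4) (2,4,5,3) (2,5,4,3) (3,2,5,4) (3,4,5,2) (3,5,4,2) (4,2,5,3) (4,3,5,2) (4,5,3,2) (5,2,4,3) (5,3,4,2) (5,4,3,2) — 12.
Deploy=day 2: (3,1,5,4) (3,4,5,1) (3,5,4,1) (4,1,5,3) (4,3,5,1) (4,5,3,1) (5,1,4,3) (5,3,4,1) (5,4,3,1) — 9.
Deploy=day 3: (4,1,5,2) (4,2,5,1) (4,5,2,1) (5,1,4,2) (5,2,4,1) (5,4,2,1) — 6.
Deploy=day 4: (5,1,3,2) (5,2,3,1) (5,3,2,1) — 3.
Summing: 12 + 9 + 6 + 3 = 30.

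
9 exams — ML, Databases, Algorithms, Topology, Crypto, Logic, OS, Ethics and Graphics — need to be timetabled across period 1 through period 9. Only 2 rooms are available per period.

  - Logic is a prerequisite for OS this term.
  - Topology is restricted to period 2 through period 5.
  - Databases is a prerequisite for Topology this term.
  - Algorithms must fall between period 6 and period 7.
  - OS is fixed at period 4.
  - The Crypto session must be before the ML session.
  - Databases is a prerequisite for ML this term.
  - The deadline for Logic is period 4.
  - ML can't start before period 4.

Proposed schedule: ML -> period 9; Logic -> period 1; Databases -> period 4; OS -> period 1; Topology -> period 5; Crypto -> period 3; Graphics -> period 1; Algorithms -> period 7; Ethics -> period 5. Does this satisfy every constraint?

Topology is restricted to period 2 through period 5 — holds.
OS is fixed at period 4 — violated.
The deadline for Logic is period 4 — holds.
Databases is a prerequisite for ML this term — holds.
Databases is a prerequisite for Topology this term — holds.
Algorithms must fall between period 6 and period 7 — holds.
ML can't start before period 4 — holds.
Logic is a prerequisite for OS this term — violated.
The Crypto session must be before the ML session — holds.
Only 2 rooms are available per period — violated.

No. OS is fixed at period 4 is not satisfied.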